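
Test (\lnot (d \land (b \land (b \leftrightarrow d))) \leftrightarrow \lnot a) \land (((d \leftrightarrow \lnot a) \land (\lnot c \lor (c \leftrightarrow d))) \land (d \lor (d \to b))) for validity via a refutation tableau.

Not valid

Assume the negation and expand:
Initial set: {F ((\lnot (d \land (b \land (b \leftrightarrow d))) \leftrightarrow \lnot a) \land (((d \leftrightarrow \lnot a) \land (\lnot c \lor (c \leftrightarrow d))) \land (d \lor (d \to b))))}.
F ((\lnot (d \land (b \land (b \leftrightarrow d))) \leftrightarrow \lnot a) \land (((d \leftrightarrow \lnot a) \land (\lnot c \lor (c \leftrightarrow d))) \land (d \lor (d \to b)))): β-rule — branch into F (\lnot (d \land (b \land (b \leftrightarrow d))) \leftrightarrow \lnot a)  //  F (((d \leftrightarrow \lnot a) \land (\lnot c \lor (c \leftrightarrow d))) \land (d \lor (d \to b))).
  branch 1 (add F (\lnot (d \land (b \land (b \leftrightarrow d))) \leftrightarrow \lnot a)):
    F (\lnot (d \land (b \land (b \leftrightarrow d))) \leftrightarrow \lnot a): β-rule — branch into T \lnot (d \land (b \land (b \leftrightarrow d))), F \lnot a  //  F \lnot (d \land (b \land (b \leftrightarrow d))), T \lnot a.
      branch 1.1 (add T \lnot (d \land (b \land (b \leftrightarrow d))), F \lnot a):
        T \lnot (d \land (b \land (b \leftrightarrow d))): β-rule — branch into F d  //  F (b \land (b \leftrightarrow d)).
          branch 1.1.1 (add F d):
            ○ open, literals {a=T, d=F}.
          branch 1.1.2 (add F (b \land (b \leftrightarrow d))):
            F (b \land (b \leftrightarrow d)): β-rule — branch into F b  //  F (b \leftrightarrow d).
              branch 1.1.2.1 (add F b):
                ○ open, literals {a=T, b=F}.
              branch 1.1.2.2 (add F (b \leftrightarrow d)):
                F (b \leftrightarrow d): β-rule — branch into T b, F d  //  F b, T d.
                  branch 1.1.2.2.1 (add T b, F d):
                    ○ open, literals {a=T, b=T, d=F}.
                  branch 1.1.2.2.2 (add F b, T d):
                    ○ open, literals {a=T, b=F, d=T}.
      branch 1.2 (add F \lnot (d \land (b \land (b \leftrightarrow d))), T \lnot a):
        F \lnot (d \land (b \land (b \leftrightarrow d))): α-rule — add T d, T (b \land (b \leftrightarrow d)).
        T (b \land (b \leftrightarrow d)): α-rule — add T b, T (b \leftrightarrow d).
        T (b \leftrightarrow d): β-rule — branch into T b, T d  //  F b, F d.
          branch 1.2.1 (add T b, T d):
            ○ open, literals {a=F, b=T, d=T}.
          branch 1.2.2 (add F b, F d):
            × closes — contains both b and \lnot b.
  branch 2 (add F (((d \leftrightarrow \lnot a) \land (\lnot c \lor (c \leftrightarrow d))) \land (d \lor (d \to b)))):
    F (((d \leftrightarrow \lnot a) \land (\lnot c \lor (c \leftrightarrow d))) \land (d \lor (d \to b))): β-rule — branch into F ((d \leftrightarrow \lnot a) \land (\lnot c \lor (c \leftrightarrow d)))  //  F (d \lor (d \to b)).
      branch 2.1 (add F ((d \leftrightarrow \lnot a) \land (\lnot c \lor (c \leftrightarrow d)))):
        F ((d \leftrightarrow \lnot a) \land (\lnot c \lor (c \leftrightarrow d))): β-rule — branch into F (d \leftrightarrow \lnot a)  //  F (\lnot c \lor (c \leftrightarrow d)).
          branch 2.1.1 (add F (d \leftrightarrow \lnot a)):
            F (d \leftrightarrow \lnot a): β-rule — branch into T d, F \lnot a  //  F d, T \lnot a.
              branch 2.1.1.1 (add T d, F \lnot a):
                ○ open, literals {a=T, d=T}.
              branch 2.1.1.2 (add F d, T \lnot a):
                ○ open, literals {a=F, d=F}.
          branch 2.1.2 (add F (\lnot c \lor (c \leftrightarrow d))):
            F (\lnot c \lor (c \leftrightarrow d)): α-rule — add F \lnot c, F (c \leftrightarrow d).
            F (c \leftrightarrow d): β-rule — branch into T c, F d  //  F c, T d.
              branch 2.1.2.1 (add T c, F d):
                ○ open, literals {c=T, d=F}.
              branch 2.1.2.2 (add F c, T d):
                × closes — contains both c and \lnot c.
      branch 2.2 (add F (d \lor (d \to b))):
        F (d \lor (d \to b)): α-rule — add F d, F (d \to b).
        F (d \to b): α-rule — add T d, F b.
        × closes — contains both d and \lnot d.
3 branches closed, 8 open.
An open branch gives a countermodel: a=T, d=F (unmentioned atoms arbitrary); under it the original formula is false.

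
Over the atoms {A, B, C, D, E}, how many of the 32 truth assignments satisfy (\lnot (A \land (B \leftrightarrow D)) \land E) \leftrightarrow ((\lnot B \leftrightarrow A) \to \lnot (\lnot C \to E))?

12

Initial set: {T ((\lnot (A \land (B \leftrightarrow D)) \land E) \leftrightarrow ((\lnot B \leftrightarrow A) \to \lnot (\lnot C \to E)))}.
T ((\lnot (A \land (B \leftrightarrow D)) \land E) \leftrightarrow ((\lnot B \leftrightarrow A) \to \lnot (\lnot C \to E))): β-rule — branch into T (\lnot (A \land (B \leftrightarrow D)) \land E), T ((\lnot B \leftrightarrow A) \to \lnot (\lnot C \to E))  //  F (\lnot (A \land (B \leftrightarrow D)) \land E), F ((\lnot B \leftrightarrow A) \to \lnot (\lnot C \to E)).
  branch 1 (add T (\lnot (A \land (B \leftrightarrow D)) \land E), T ((\lnot B \leftrightarrow A) \to \lnot (\lnot C \to E))):
    T (\lnot (A \land (B \leftrightarrow D)) \land E): α-rule — add T \lnot (A \land (B \leftrightarrow D)), T E.
    T ((\lnot B \leftrightarrow A) \to \lnot (\lnot C \to E)): β-rule — branch into F (\lnot B \leftrightarrow A)  //  T \lnot (\lnot C \to E).
      branch 1.1 (add F (\lnot B \leftrightarrow A)):
        T \lnot (A \land (B \leftrightarrow D)): β-rule — branch into F A  //  F (B \leftrightarrow D).
          branch 1.1.1 (add F A):
            F (\lnot B \leftrightarrow A): β-rule — branch into T \lnot B, F A  //  F \lnot B, T A.
              branch 1.1.1.1 (add T \lnot B, F A):
                ○ open, literals {A=false, B=false, E=true}.
              branch 1.1.1.2 (add F \lnot B, T A):
                × closes — contains both A and \lnot A.
          branch 1.1.2 (add F (B \leftrightarrow D)):
            F (\lnot B \leftrightarrow A): β-rule — branch into T \lnot B, F A  //  F \lnot B, T A.
              branch 1.1.2.1 (add T \lnot B, F A):
                F (B \leftrightarrow D): β-rule — branch into T B, F D  //  F B, T D.
                  branch 1.1.2.1.1 (add T B, F D):
                    × closes — contains both B and \lnot B.
                  branch 1.1.2.1.2 (add F B, T D):
                    ○ open, literals {A=false, B=false, D=true, E=true}.
              branch 1.1.2.2 (add F \lnot B, T A):
                F (B \leftrightarrow D): β-rule — branch into T B, F D  //  F B, T D.
                  branch 1.1.2.2.1 (add T B, F D):
                    ○ open, literals {A=true, B=true, D=false, E=true}.
                  branch 1.1.2.2.2 (add F B, T D):
                    × closes — contains both B and \lnot B.
      branch 1.2 (add T \lnot (\lnot C \to E)):
        T \lnot (\lnot C \to E): α-rule — add T \lnot C, F E.
        × closes — contains both E and \lnot E.
  branch 2 (add F (\lnot (A \land (B \leftrightarrow D)) \land E), F ((\lnot B \leftrightarrow A) \to \lnot (\lnot C \to E))):
    F ((\lnot B \leftrightarrow A) \to \lnot (\lnot C \to E)): α-rule — add T (\lnot B \leftrightarrow A), F \lnot (\lnot C \to E).
    F (\lnot (A \land (B \leftrightarrow D)) \land E): β-rule — branch into F \lnot (A \land (B \leftrightarrow D))  //  F E.
      branch 2.1 (add F \lnot (A \land (B \leftrightarrow D))):
        F \lnot (A \land (B \leftrightarrow D)): α-rule — add T A, T (B \leftrightarrow D).
        T (\lnot B \leftrightarrow A): β-rule — branch into T \lnot B, T A  //  F \lnot B, F A.
          branch 2.1.1 (add T \lnot B, T A):
            F \lnot (\lnot C \to E): β-rule — branch into F \lnot C  //  T E.
              branch 2.1.1.1 (add F \lnot C):
                T (B \leftrightarrow D): β-rule — branch into T B, T D  //  F B, F D.
                  branch 2.1.1.1.1 (add T B, T D):
                    × closes — contains both B and \lnot B.
                  branch 2.1.1.1.2 (add F B, F D):
                    ○ open, literals {A=true, B=false, C=true, D=false}.
              branch 2.1.1.2 (add T E):
                T (B \leftrightarrow D): β-rule — branch into T B, T D  //  F B, F D.
                  branch 2.1.1.2.1 (add T B, T D):
                    × closes — contains both B and \lnot B.
                  branch 2.1.1.2.2 (add F B, F D):
                    ○ open, literals {A=true, B=false, D=false, E=true}.
          branch 2.1.2 (add F \lnot B, F A):
            × closes — contains both A and \lnot A.
      branch 2.2 (add F E):
        T (\lnot B \leftrightarrow A): β-rule — branch into T \lnot B, T A  //  F \lnot B, F A.
          branch 2.2.1 (add T \lnot B, T A):
            F \lnot (\lnot C \to E): β-rule — branch into F \lnot C  //  T E.
              branch 2.2.1.1 (add F \lnot C):
                ○ open, literals {A=true, B=false, C=true, E=false}.
              branch 2.2.1.2 (add T E):
                × closes — contains both E and \lnot E.
          branch 2.2.2 (add F \lnot B, F A):
            F \lnot (\lnot C \to E): β-rule — branch into F \lnot C  //  T E.
              branch 2.2.2.1 (add F \lnot C):
                ○ open, literals {A=false, B=true, C=true, E=false}.
              branch 2.2.2.2 (add T E):
                × closes — contains both E and \lnot E.
9 branches closed, 7 open.
Each open branch fixes some atoms; the unmentioned ones are free. Counting distinct full assignments: branch {A=false, B=false, E=true} (C, D) contributes 4 new; branch {A=false, B=false, D=true, E=true} (C) contributes 0 new; branch {A=true, B=true, D=false, E=true} (C) contributes 2 new; branch {A=true, B=false, C=true, D=false} (E) contributes 2 new; branch {A=true, B=false, D=false, E=true} (C) contributes 1 new; branch {A=true, B=false, C=true, E=false} (D) contributes 1 new; branch {A=false, B=true, C=true, E=false} (D) contributes 2 new. Total: 12.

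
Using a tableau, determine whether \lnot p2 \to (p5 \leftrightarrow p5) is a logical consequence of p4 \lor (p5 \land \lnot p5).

Initial set: {(p4 \lor (p5 \land \lnot p5)); \lnot (\lnot p2 \to (p5 \leftrightarrow p5))}.
\lnot (\lnot p2 \to (p5 \leftrightarrow p5)): α-rule — add \lnot p2, \lnot (p5 \leftrightarrow p5).
(p4 \lor (p5 \land \lnot p5)): β-rule — branch into p4  //  (p5 \land \lnot p5).
  branch 1 (add p4):
    \lnot (p5 \leftrightarrow p5): β-rule — branch into p5, \lnot p5  //  \lnot p5, p5.
      branch 1.1 (add p5, \lnot p5):
        × closes — contains both p5 and \lnot p5.
      branch 1.2 (add \lnot p5, p5):
        × closes — contains both p5 and \lnot p5.
  branch 2 (add (p5 \land \lnot p5)):
    (p5 \land \lnot p5): α-rule — add p5, \lnot p5.
    × closes — contains both p5 and \lnot p5.
All 3 branches close.
Every branch closed, so the premises entail the conclusion.

Yes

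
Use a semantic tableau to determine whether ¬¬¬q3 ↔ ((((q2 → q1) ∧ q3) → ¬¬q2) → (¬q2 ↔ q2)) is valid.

Not valid

Assume the negation and expand:
Initial set: {¬(¬¬¬q3 ↔ ((((q2 → q1) ∧ q3) → ¬¬q2) → (¬q2 ↔ q2)))}.
¬(¬¬¬q3 ↔ ((((q2 → q1) ∧ q3) → ¬¬q2) → (¬q2 ↔ q2))): β-rule — branch into ¬¬¬q3, ¬((((q2 → q1) ∧ q3) → ¬¬q2) → (¬q2 ↔ q2))  //  ¬¬¬¬q3, ((((q2 → q1) ∧ q3) → ¬¬q2) → (¬q2 ↔ q2)).
  branch 1 (add ¬¬¬q3, ¬((((q2 → q1) ∧ q3) → ¬¬q2) → (¬q2 ↔ q2))):
    ¬¬¬q3: drop double negation, giving ¬q3.
    ¬((((q2 → q1) ∧ q3) → ¬¬q2) → (¬q2 ↔ q2)): α-rule — add (((q2 → q1) ∧ q3) → ¬¬q2), ¬(¬q2 ↔ q2).
    (((q2 → q1) ∧ q3) → ¬¬q2): β-rule — branch into ¬((q2 → q1) ∧ q3)  //  ¬¬q2.
      branch 1.1 (add ¬((q2 → q1) ∧ q3)):
        ¬(¬q2 ↔ q2): β-rule — branch into ¬q2, ¬q2  //  ¬¬q2, q2.
          branch 1.1.1 (add ¬q2, ¬q2):
            ¬((q2 → q1) ∧ q3): β-rule — branch into ¬(q2 → q1)  //  ¬q3.
              branch 1.1.1.1 (add ¬(q2 → q1)):
                ¬(q2 → q1): α-rule — add q2, ¬q1.
                × closes — contains both q2 and ¬q2.
              branch 1.1.1.2 (add ¬q3):
                ○ open, literals {q2=false, q3=false}.
          branch 1.1.2 (add ¬¬q2, q2):
            ¬((q2 → q1) ∧ q3): β-rule — branch into ¬(q2 → q1)  //  ¬q3.
              branch 1.1.2.1 (add ¬(q2 → q1)):
                ¬(q2 → q1): α-rule — add q2, ¬q1.
                ○ open, literals {q1=false, q2=true, q3=false}.
              branch 1.1.2.2 (add ¬q3):
                ○ open, literals {q2=true, q3=false}.
      branch 1.2 (add ¬¬q2):
        ¬¬q2: drop double negation, giving q2.
        ¬(¬q2 ↔ q2): β-rule — branch into ¬q2, ¬q2  //  ¬¬q2, q2.
          branch 1.2.1 (add ¬q2, ¬q2):
            × closes — contains both q2 and ¬q2.
          branch 1.2.2 (add ¬¬q2, q2):
            ○ open, literals {q2=true, q3=false}.
  branch 2 (add ¬¬¬¬q3, ((((q2 → q1) ∧ q3) → ¬¬q2) → (¬q2 ↔ q2))):
    ¬¬¬¬q3: drop double negation, giving ¬¬q3.
    ((((q2 → q1) ∧ q3) → ¬¬q2) → (¬q2 ↔ q2)): β-rule — branch into ¬(((q2 → q1) ∧ q3) → ¬¬q2)  //  (¬q2 ↔ q2).
      branch 2.1 (add ¬(((q2 → q1) ∧ q3) → ¬¬q2)):
        ¬(((q2 → q1) ∧ q3) → ¬¬q2): α-rule — add ((q2 → q1) ∧ q3), ¬¬¬q2.
        ((q2 → q1) ∧ q3): α-rule — add (q2 → q1), q3.
        ¬¬¬q2: drop double negation, giving ¬q2.
        (q2 → q1): β-rule — branch into ¬q2  //  q1.
          branch 2.1.1 (add ¬q2):
            ○ open, literals {q2=false, q3=true}.
          branch 2.1.2 (add q1):
            ○ open, literals {q1=true, q2=false, q3=true}.
      branch 2.2 (add (¬q2 ↔ q2)):
        (¬q2 ↔ q2): β-rule — branch into ¬q2, q2  //  ¬¬q2, ¬q2.
          branch 2.2.1 (add ¬q2, q2):
            × closes — contains both q2 and ¬q2.
          branch 2.2.2 (add ¬¬q2, ¬q2):
            × closes — contains both q2 and ¬q2.
4 branches closed, 6 open.
An open branch gives a countermodel: q2=false, q3=false (unmentioned atoms arbitrary); under it the original formula is false.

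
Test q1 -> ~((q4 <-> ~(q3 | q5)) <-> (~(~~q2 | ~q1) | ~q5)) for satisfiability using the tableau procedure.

Initial set: {T (q1 -> ~((q4 <-> ~(q3 | q5)) <-> (~(~~q2 | ~q1) | ~q5)))}.
T (q1 -> ~((q4 <-> ~(q3 | q5)) <-> (~(~~q2 | ~q1) | ~q5))): β-rule — branch into F q1  //  T ~((q4 <-> ~(q3 | q5)) <-> (~(~~q2 | ~q1) | ~q5)).
  branch 1 (add F q1):
    ○ open, literals {q1=F}.
  branch 2 (add T ~((q4 <-> ~(q3 | q5)) <-> (~(~~q2 | ~q1) | ~q5))):
    T ~((q4 <-> ~(q3 | q5)) <-> (~(~~q2 | ~q1) | ~q5)): β-rule — branch into T (q4 <-> ~(q3 | q5)), F (~(~~q2 | ~q1) | ~q5)  //  F (q4 <-> ~(q3 | q5)), T (~(~~q2 | ~q1) | ~q5).
      branch 2.1 (add T (q4 <-> ~(q3 | q5)), F (~(~~q2 | ~q1) | ~q5)):
        F (~(~~q2 | ~q1) | ~q5): α-rule — add F ~(~~q2 | ~q1), F ~q5.
        T (q4 <-> ~(q3 | q5)): β-rule — branch into T q4, T ~(q3 | q5)  //  F q4, F ~(q3 | q5).
          branch 2.1.1 (add T q4, T ~(q3 | q5)):
            T ~(q3 | q5): α-rule — add F q3, F q5.
            × closes — contains both q5 and ~q5.
          branch 2.1.2 (add F q4, F ~(q3 | q5)):
            F ~(~~q2 | ~q1): β-rule — branch into T ~~q2  //  T ~q1.
              branch 2.1.2.1 (add T ~~q2):
                T ~~q2: drop double negation, giving T q2.
                F ~(q3 | q5): β-rule — branch into T q3  //  T q5.
                  branch 2.1.2.1.1 (add T q3):
                    ○ open, literals {q2=T, q3=T, q4=F, q5=T}.
                  branch 2.1.2.1.2 (add T q5):
                    ○ open, literals {q2=T, q4=F, q5=T}.
              branch 2.1.2.2 (add T ~q1):
                F ~(q3 | q5): β-rule — branch into T q3  //  T q5.
                  branch 2.1.2.2.1 (add T q3):
                    ○ open, literals {q1=F, q3=T, q4=F, q5=T}.
                  branch 2.1.2.2.2 (add T q5):
                    ○ open, literals {q1=F, q4=F, q5=T}.
      branch 2.2 (add F (q4 <-> ~(q3 | q5)), T (~(~~q2 | ~q1) | ~q5)):
        F (q4 <-> ~(q3 | q5)): β-rule — branch into T q4, F ~(q3 | q5)  //  F q4, T ~(q3 | q5).
          branch 2.2.1 (add T q4, F ~(q3 | q5)):
            T (~(~~q2 | ~q1) | ~q5): β-rule — branch into T ~(~~q2 | ~q1)  //  T ~q5.
              branch 2.2.1.1 (add T ~(~~q2 | ~q1)):
                T ~(~~q2 | ~q1): α-rule — add F ~~q2, F ~q1.
                F ~~q2: drop double negation, giving F q2.
                F ~(q3 | q5): β-rule — branch into T q3  //  T q5.
                  branch 2.2.1.1.1 (add T q3):
                    ○ open, literals {q1=T, q2=F, q3=T, q4=T}.
                  branch 2.2.1.1.2 (add T q5):
                    ○ open, literals {q1=T, q2=F, q4=T, q5=T}.
              branch 2.2.1.2 (add T ~q5):
                F ~(q3 | q5): β-rule — branch into T q3  //  T q5.
                  branch 2.2.1.2.1 (add T q3):
                    ○ open, literals {q3=T, q4=T, q5=F}.
                  branch 2.2.1.2.2 (add T q5):
                    × closes — contains both q5 and ~q5.
          branch 2.2.2 (add F q4, T ~(q3 | q5)):
            T ~(q3 | q5): α-rule — add F q3, F q5.
            T (~(~~q2 | ~q1) | ~q5): β-rule — branch into T ~(~~q2 | ~q1)  //  T ~q5.
              branch 2.2.2.1 (add T ~(~~q2 | ~q1)):
                T ~(~~q2 | ~q1): α-rule — add F ~~q2, F ~q1.
                F ~~q2: drop double negation, giving F q2.
                ○ open, literals {q1=T, q2=F, q3=F, q4=F, q5=F}.
              branch 2.2.2.2 (add T ~q5):
                ○ open, literals {q3=F, q4=F, q5=F}.
2 branches closed, 10 open.
An open branch gives a satisfying assignment: q1=F.

Satisfiable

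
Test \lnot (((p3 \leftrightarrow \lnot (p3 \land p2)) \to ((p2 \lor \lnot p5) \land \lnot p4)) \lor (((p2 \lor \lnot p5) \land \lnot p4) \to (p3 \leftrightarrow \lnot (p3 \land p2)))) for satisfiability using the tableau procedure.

Initial set: {\lnot (((p3 \leftrightarrow \lnot (p3 \land p2)) \to ((p2 \lor \lnot p5) \land \lnot p4)) \lor (((p2 \lor \lnot p5) \land \lnot p4) \to (p3 \leftrightarrow \lnot (p3 \land p2))))}.
\lnot (((p3 \leftrightarrow \lnot (p3 \land p2)) \to ((p2 \lor \lnot p5) \land \lnot p4)) \lor (((p2 \lor \lnot p5) \land \lnot p4) \to (p3 \leftrightarrow \lnot (p3 \land p2)))): α-rule — add \lnot ((p3 \leftrightarrow \lnot (p3 \land p2)) \to ((p2 \lor \lnot p5) \land \lnot p4)), \lnot (((p2 \lor \lnot p5) \land \lnot p4) \to (p3 \leftrightarrow \lnot (p3 \land p2))).
\lnot ((p3 \leftrightarrow \lnot (p3 \land p2)) \to ((p2 \lor \lnot p5) \land \lnot p4)): α-rule — add (p3 \leftrightarrow \lnot (p3 \land p2)), \lnot ((p2 \lor \lnot p5) \land \lnot p4).
\lnot (((p2 \lor \lnot p5) \land \lnot p4) \to (p3 \leftrightarrow \lnot (p3 \land p2))): α-rule — add ((p2 \lor \lnot p5) \land \lnot p4), \lnot (p3 \leftrightarrow \lnot (p3 \land p2)).
((p2 \lor \lnot p5) \land \lnot p4): α-rule — add (p2 \lor \lnot p5), \lnot p4.
(p3 \leftrightarrow \lnot (p3 \land p2)): β-rule — branch into p3, \lnot (p3 \land p2)  //  \lnot p3, \lnot \lnot (p3 \land p2).
  branch 1 (add p3, \lnot (p3 \land p2)):
    \lnot ((p2 \lor \lnot p5) \land \lnot p4): β-rule — branch into \lnot (p2 \lor \lnot p5)  //  \lnot \lnot p4.
      branch 1.1 (add \lnot (p2 \lor \lnot p5)):
        \lnot (p2 \lor \lnot p5): α-rule — add \lnot p2, \lnot \lnot p5.
        \lnot (p3 \leftrightarrow \lnot (p3 \land p2)): β-rule — branch into p3, \lnot \lnot (p3 \land p2)  //  \lnot p3, \lnot (p3 \land p2).
          branch 1.1.1 (add p3, \lnot \lnot (p3 \land p2)):
            \lnot \lnot (p3 \land p2): α-rule — add p3, p2.
            × closes — contains both p2 and \lnot p2.
          branch 1.1.2 (add \lnot p3, \lnot (p3 \land p2)):
            × closes — contains both p3 and \lnot p3.
      branch 1.2 (add \lnot \lnot p4):
        × closes — contains both p4 and \lnot p4.
  branch 2 (add \lnot p3, \lnot \lnot (p3 \land p2)):
    \lnot \lnot (p3 \land p2): α-rule — add p3, p2.
    × closes — contains both p3 and \lnot p3.
All 4 branches close.
Every branch closed; the formula is unsatisfiable.

Unsatisfiable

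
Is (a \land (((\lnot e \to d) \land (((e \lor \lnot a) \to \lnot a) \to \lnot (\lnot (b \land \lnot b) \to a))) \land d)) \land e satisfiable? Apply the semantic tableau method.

Initial set: {T ((a \land (((\lnot e \to d) \land (((e \lor \lnot a) \to \lnot a) \to \lnot (\lnot (b \land \lnot b) \to a))) \land d)) \land e)}.
T ((a \land (((\lnot e \to d) \land (((e \lor \lnot a) \to \lnot a) \to \lnot (\lnot (b \land \lnot b) \to a))) \land d)) \land e): α-rule — add T (a \land (((\lnot e \to d) \land (((e \lor \lnot a) \to \lnot a) \to \lnot (\lnot (b \land \lnot b) \to a))) \land d)), T e.
T (a \land (((\lnot e \to d) \land (((e \lor \lnot a) \to \lnot a) \to \lnot (\lnot (b \land \lnot b) \to a))) \land d)): α-rule — add T a, T (((\lnot e \to d) \land (((e \lor \lnot a) \to \lnot a) \to \lnot (\lnot (b \land \lnot b) \to a))) \land d).
T (((\lnot e \to d) \land (((e \lor \lnot a) \to \lnot a) \to \lnot (\lnot (b \land \lnot b) \to a))) \land d): α-rule — add T ((\lnot e \to d) \land (((e \lor \lnot a) \to \lnot a) \to \lnot (\lnot (b \land \lnot b) \to a))), T d.
T ((\lnot e \to d) \land (((e \lor \lnot a) \to \lnot a) \to \lnot (\lnot (b \land \lnot b) \to a))): α-rule — add T (\lnot e \to d), T (((e \lor \lnot a) \to \lnot a) \to \lnot (\lnot (b \land \lnot b) \to a)).
T (\lnot e \to d): β-rule — branch into F \lnot e  //  T d.
  branch 1 (add F \lnot e):
    T (((e \lor \lnot a) \to \lnot a) \to \lnot (\lnot (b \land \lnot b) \to a)): β-rule — branch into F ((e \lor \lnot a) \to \lnot a)  //  T \lnot (\lnot (b \land \lnot b) \to a).
      branch 1.1 (add F ((e \lor \lnot a) \to \lnot a)):
        F ((e \lor \lnot a) \to \lnot a): α-rule — add T (e \lor \lnot a), F \lnot a.
        T (e \lor \lnot a): β-rule — branch into T e  //  T \lnot a.
          branch 1.1.1 (add T e):
            ○ open, literals {a=T, d=T, e=T}.
          branch 1.1.2 (add T \lnot a):
            × closes — contains both a and \lnot a.
      branch 1.2 (add T \lnot (\lnot (b \land \lnot b) \to a)):
        T \lnot (\lnot (b \land \lnot b) \to a): α-rule — add T \lnot (b \land \lnot b), F a.
        × closes — contains both a and \lnot a.
  branch 2 (add T d):
    T (((e \lor \lnot a) \to \lnot a) \to \lnot (\lnot (b \land \lnot b) \to a)): β-rule — branch into F ((e \lor \lnot a) \to \lnot a)  //  T \lnot (\lnot (b \land \lnot b) \to a).
      branch 2.1 (add F ((e \lor \lnot a) \to \lnot a)):
        F ((e \lor \lnot a) \to \lnot a): α-rule — add T (e \lor \lnot a), F \lnot a.
        T (e \lor \lnot a): β-rule — branch into T e  //  T \lnot a.
          branch 2.1.1 (add T e):
            ○ open, literals {a=T, d=T, e=T}.
          branch 2.1.2 (add T \lnot a):
            × closes — contains both a and \lnot a.
      branch 2.2 (add T \lnot (\lnot (b \land \lnot b) \to a)):
        T \lnot (\lnot (b \land \lnot b) \to a): α-rule — add T \lnot (b \land \lnot b), F a.
        × closes — contains both a and \lnot a.
4 branches closed, 2 open.
An open branch gives a satisfying assignment: a=T, d=T, e=T.

Satisfiable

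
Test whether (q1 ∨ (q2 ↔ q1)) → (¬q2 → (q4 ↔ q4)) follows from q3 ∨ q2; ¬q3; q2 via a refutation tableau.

Initial set: {(q3 ∨ q2); ¬q3; q2; ¬((q1 ∨ (q2 ↔ q1)) → (¬q2 → (q4 ↔ q4)))}.
¬((q1 ∨ (q2 ↔ q1)) → (¬q2 → (q4 ↔ q4))): α-rule — add (q1 ∨ (q2 ↔ q1)), ¬(¬q2 → (q4 ↔ q4)).
¬(¬q2 → (q4 ↔ q4)): α-rule — add ¬q2, ¬(q4 ↔ q4).
× closes — contains both q2 and ¬q2.
All 1 branch closes.
Every branch closed, so the premises entail the conclusion.

Yes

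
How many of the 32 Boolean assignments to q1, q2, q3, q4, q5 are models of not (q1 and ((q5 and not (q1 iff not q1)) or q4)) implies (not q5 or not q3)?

28

Initial set: {(not (q1 and ((q5 and not (q1 iff not q1)) or q4)) implies (not q5 or not q3))}.
(not (q1 and ((q5 and not (q1 iff not q1)) or q4)) implies (not q5 or not q3)): β-rule — branch into not not (q1 and ((q5 and not (q1 iff not q1)) or q4))  //  (not q5 or not q3).
  branch 1 (add not not (q1 and ((q5 and not (q1 iff not q1)) or q4))):
    not not (q1 and ((q5 and not (q1 iff not q1)) or q4)): α-rule — add q1, ((q5 and not (q1 iff not q1)) or q4).
    ((q5 and not (q1 iff not q1)) or q4): β-rule — branch into (q5 and not (q1 iff not q1))  //  q4.
      branch 1.1 (add (q5 and not (q1 iff not q1))):
        (q5 and not (q1 iff not q1)): α-rule — add q5, not (q1 iff not q1).
        not (q1 iff not q1): β-rule — branch into q1, not not q1  //  not q1, not q1.
          branch 1.1.1 (add q1, not not q1):
            ○ open, literals {q1=1, q5=1}.
          branch 1.1.2 (add not q1, not q1):
            × closes — contains both q1 and not q1.
      branch 1.2 (add q4):
        ○ open, literals {q1=1, q4=1}.
  branch 2 (add (not q5 or not q3)):
    (not q5 or not q3): β-rule — branch into not q5  //  not q3.
      branch 2.1 (add not q5):
        ○ open, literals {q5=0}.
      branch 2.2 (add not q3):
        ○ open, literals {q3=0}.
1 branch closed, 4 open.
Each open branch fixes some atoms; the unmentioned ones are free. Counting distinct full assignments: branch {q1=1, q5=1} (q2, q3, q4) contributes 8 new; branch {q1=1, q4=1} (q2, q3, q5) contributes 4 new; branch {q5=0} (q1, q2, q3, q4) contributes 12 new; branch {q3=0} (q1, q2, q4, q5) contributes 4 new. Total: 28.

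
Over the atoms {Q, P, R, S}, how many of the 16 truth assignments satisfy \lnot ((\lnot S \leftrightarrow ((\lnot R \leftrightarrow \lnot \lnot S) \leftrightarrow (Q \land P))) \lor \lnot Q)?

4

Initial set: {\lnot ((\lnot S \leftrightarrow ((\lnot R \leftrightarrow \lnot \lnot S) \leftrightarrow (Q \land P))) \lor \lnot Q)}.
\lnot ((\lnot S \leftrightarrow ((\lnot R \leftrightarrow \lnot \lnot S) \leftrightarrow (Q \land P))) \lor \lnot Q): α-rule — add \lnot (\lnot S \leftrightarrow ((\lnot R \leftrightarrow \lnot \lnot S) \leftrightarrow (Q \land P))), \lnot \lnot Q.
\lnot (\lnot S \leftrightarrow ((\lnot R \leftrightarrow \lnot \lnot S) \leftrightarrow (Q \land P))): β-rule — branch into \lnot S, \lnot ((\lnot R \leftrightarrow \lnot \lnot S) \leftrightarrow (Q \land P))  //  \lnot \lnot S, ((\lnot R \leftrightarrow \lnot \lnot S) \leftrightarrow (Q \land P)).
  branch 1 (add \lnot S, \lnot ((\lnot R \leftrightarrow \lnot \lnot S) \leftrightarrow (Q \land P))):
    \lnot ((\lnot R \leftrightarrow \lnot \lnot S) \leftrightarrow (Q \land P)): β-rule — branch into (\lnot R \leftrightarrow \lnot \lnot S), \lnot (Q \land P)  //  \lnot (\lnot R \leftrightarrow \lnot \lnot S), (Q \land P).
      branch 1.1 (add (\lnot R \leftrightarrow \lnot \lnot S), \lnot (Q \land P)):
        (\lnot R \leftrightarrow \lnot \lnot S): β-rule — branch into \lnot R, \lnot \lnot S  //  \lnot \lnot R, \lnot \lnot \lnot S.
          branch 1.1.1 (add \lnot R, \lnot \lnot S):
            \lnot \lnot S: drop double negation, giving S.
            × closes — contains both S and \lnot S.
          branch 1.1.2 (add \lnot \lnot R, \lnot \lnot \lnot S):
            \lnot \lnot \lnot S: drop double negation, giving \lnot S.
            \lnot (Q \land P): β-rule — branch into \lnot Q  //  \lnot P.
              branch 1.1.2.1 (add \lnot Q):
                × closes — contains both Q and \lnot Q.
              branch 1.1.2.2 (add \lnot P):
                ○ open, literals {P=false, Q=true, R=true, S=false}.
      branch 1.2 (add \lnot (\lnot R \leftrightarrow \lnot \lnot S), (Q \land P)):
        (Q \land P): α-rule — add Q, P.
        \lnot (\lnot R \leftrightarrow \lnot \lnot S): β-rule — branch into \lnot R, \lnot \lnot \lnot S  //  \lnot \lnot R, \lnot \lnot S.
          branch 1.2.1 (add \lnot R, \lnot \lnot \lnot S):
            \lnot \lnot \lnot S: drop double negation, giving \lnot S.
            ○ open, literals {P=true, Q=true, R=false, S=false}.
          branch 1.2.2 (add \lnot \lnot R, \lnot \lnot S):
            \lnot \lnot S: drop double negation, giving S.
            × closes — contains both S and \lnot S.
  branch 2 (add \lnot \lnot S, ((\lnot R \leftrightarrow \lnot \lnot S) \leftrightarrow (Q \land P))):
    ((\lnot R \leftrightarrow \lnot \lnot S) \leftrightarrow (Q \land P)): β-rule — branch into (\lnot R \leftrightarrow \lnot \lnot S), (Q \land P)  //  \lnot (\lnot R \leftrightarrow \lnot \lnot S), \lnot (Q \land P).
      branch 2.1 (add (\lnot R \leftrightarrow \lnot \lnot S), (Q \land P)):
        (Q \land P): α-rule — add Q, P.
        (\lnot R \leftrightarrow \lnot \lnot S): β-rule — branch into \lnot R, \lnot \lnot S  //  \lnot \lnot R, \lnot \lnot \lnot S.
          branch 2.1.1 (add \lnot R, \lnot \lnot S):
            \lnot \lnot S: drop double negation, giving S.
            ○ open, literals {P=true, Q=true, R=false, S=true}.
          branch 2.1.2 (add \lnot \lnot R, \lnot \lnot \lnot S):
            \lnot \lnot \lnot S: drop double negation, giving \lnot S.
            × closes — contains both S and \lnot S.
      branch 2.2 (add \lnot (\lnot R \leftrightarrow \lnot \lnot S), \lnot (Q \land P)):
        \lnot (\lnot R \leftrightarrow \lnot \lnot S): β-rule — branch into \lnot R, \lnot \lnot \lnot S  //  \lnot \lnot R, \lnot \lnot S.
          branch 2.2.1 (add \lnot R, \lnot \lnot \lnot S):
            \lnot \lnot \lnot S: drop double negation, giving \lnot S.
            × closes — contains both S and \lnot S.
          branch 2.2.2 (add \lnot \lnot R, \lnot \lnot S):
            \lnot \lnot S: drop double negation, giving S.
            \lnot (Q \land P): β-rule — branch into \lnot Q  //  \lnot P.
              branch 2.2.2.1 (add \lnot Q):
                × closes — contains both Q and \lnot Q.
              branch 2.2.2.2 (add \lnot P):
                ○ open, literals {P=false, Q=true, R=true, S=true}.
6 branches closed, 4 open.
Each open branch fixes some atoms; the unmentioned ones are free. Counting distinct full assignments: branch {P=false, Q=true, R=true, S=false} (none free) contributes 1 new; branch {P=true, Q=true, R=false, S=false} (none free) contributes 1 new; branch {P=true, Q=true, R=false, S=true} (none free) contributes 1 new; branch {P=false, Q=true, R=true, S=true} (none free) contributes 1 new. Total: 4.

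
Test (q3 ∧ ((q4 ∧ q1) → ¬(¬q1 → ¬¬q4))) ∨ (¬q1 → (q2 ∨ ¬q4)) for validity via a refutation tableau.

Assume the negation and expand:
Initial set: {¬((q3 ∧ ((q4 ∧ q1) → ¬(¬q1 → ¬¬q4))) ∨ (¬q1 → (q2 ∨ ¬q4)))}.
¬((q3 ∧ ((q4 ∧ q1) → ¬(¬q1 → ¬¬q4))) ∨ (¬q1 → (q2 ∨ ¬q4))): α-rule — add ¬(q3 ∧ ((q4 ∧ q1) → ¬(¬q1 → ¬¬q4))), ¬(¬q1 → (q2 ∨ ¬q4)).
¬(¬q1 → (q2 ∨ ¬q4)): α-rule — add ¬q1, ¬(q2 ∨ ¬q4).
¬(q2 ∨ ¬q4): α-rule — add ¬q2, ¬¬q4.
¬(q3 ∧ ((q4 ∧ q1) → ¬(¬q1 → ¬¬q4))): β-rule — branch into ¬q3  //  ¬((q4 ∧ q1) → ¬(¬q1 → ¬¬q4)).
  branch 1 (add ¬q3):
    ○ open, literals {q1=0, q2=0, q3=0, q4=1}.
  branch 2 (add ¬((q4 ∧ q1) → ¬(¬q1 → ¬¬q4))):
    ¬((q4 ∧ q1) → ¬(¬q1 → ¬¬q4)): α-rule — add (q4 ∧ q1), ¬¬(¬q1 → ¬¬q4).
    (q4 ∧ q1): α-rule — add q4, q1.
    × closes — contains both q1 and ¬q1.
1 branch closed, 1 open.
An open branch gives a countermodel: q1=0, q2=0, q3=0, q4=1 (unmentioned atoms arbitrary); under it the original formula is false.

Not valid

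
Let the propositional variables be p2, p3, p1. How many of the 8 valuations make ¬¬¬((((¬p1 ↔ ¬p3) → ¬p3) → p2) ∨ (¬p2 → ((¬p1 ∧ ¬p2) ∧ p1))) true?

Initial set: {¬¬¬((((¬p1 ↔ ¬p3) → ¬p3) → p2) ∨ (¬p2 → ((¬p1 ∧ ¬p2) ∧ p1)))}.
¬¬¬((((¬p1 ↔ ¬p3) → ¬p3) → p2) ∨ (¬p2 → ((¬p1 ∧ ¬p2) ∧ p1))): drop double negation, giving ¬((((¬p1 ↔ ¬p3) → ¬p3) → p2) ∨ (¬p2 → ((¬p1 ∧ ¬p2) ∧ p1))).
¬((((¬p1 ↔ ¬p3) → ¬p3) → p2) ∨ (¬p2 → ((¬p1 ∧ ¬p2) ∧ p1))): α-rule — add ¬(((¬p1 ↔ ¬p3) → ¬p3) → p2), ¬(¬p2 → ((¬p1 ∧ ¬p2) ∧ p1)).
¬(((¬p1 ↔ ¬p3) → ¬p3) → p2): α-rule — add ((¬p1 ↔ ¬p3) → ¬p3), ¬p2.
¬(¬p2 → ((¬p1 ∧ ¬p2) ∧ p1)): α-rule — add ¬p2, ¬((¬p1 ∧ ¬p2) ∧ p1).
((¬p1 ↔ ¬p3) → ¬p3): β-rule — branch into ¬(¬p1 ↔ ¬p3)  //  ¬p3.
  branch 1 (add ¬(¬p1 ↔ ¬p3)):
    ¬((¬p1 ∧ ¬p2) ∧ p1): β-rule — branch into ¬(¬p1 ∧ ¬p2)  //  ¬p1.
      branch 1.1 (add ¬(¬p1 ∧ ¬p2)):
        ¬(¬p1 ↔ ¬p3): β-rule — branch into ¬p1, ¬¬p3  //  ¬¬p1, ¬p3.
          branch 1.1.1 (add ¬p1, ¬¬p3):
            ¬(¬p1 ∧ ¬p2): β-rule — branch into ¬¬p1  //  ¬¬p2.
              branch 1.1.1.1 (add ¬¬p1):
                × closes — contains both p1 and ¬p1.
              branch 1.1.1.2 (add ¬¬p2):
                × closes — contains both p2 and ¬p2.
          branch 1.1.2 (add ¬¬p1, ¬p3):
            ¬(¬p1 ∧ ¬p2): β-rule — branch into ¬¬p1  //  ¬¬p2.
              branch 1.1.2.1 (add ¬¬p1):
                ○ open, literals {p1=T, p2=F, p3=F}.
              branch 1.1.2.2 (add ¬¬p2):
                × closes — contains both p2 and ¬p2.
      branch 1.2 (add ¬p1):
        ¬(¬p1 ↔ ¬p3): β-rule — branch into ¬p1, ¬¬p3  //  ¬¬p1, ¬p3.
          branch 1.2.1 (add ¬p1, ¬¬p3):
            ○ open, literals {p1=F, p2=F, p3=T}.
          branch 1.2.2 (add ¬¬p1, ¬p3):
            × closes — contains both p1 and ¬p1.
  branch 2 (add ¬p3):
    ¬((¬p1 ∧ ¬p2) ∧ p1): β-rule — branch into ¬(¬p1 ∧ ¬p2)  //  ¬p1.
      branch 2.1 (add ¬(¬p1 ∧ ¬p2)):
        ¬(¬p1 ∧ ¬p2): β-rule — branch into ¬¬p1  //  ¬¬p2.
          branch 2.1.1 (add ¬¬p1):
            ○ open, literals {p1=T, p2=F, p3=F}.
          branch 2.1.2 (add ¬¬p2):
            × closes — contains both p2 and ¬p2.
      branch 2.2 (add ¬p1):
        ○ open, literals {p1=F, p2=F, p3=F}.
5 branches closed, 4 open.
Each open branch fixes some atoms; the unmentioned ones are free. Counting distinct full assignments: branch {p1=T, p2=F, p3=F} (none free) contributes 1 new; branch {p1=F, p2=F, p3=T} (none free) contributes 1 new; branch {p1=T, p2=F, p3=F} (none free) contributes 0 new; branch {p1=F, p2=F, p3=F} (none free) contributes 1 new. Total: 3.

3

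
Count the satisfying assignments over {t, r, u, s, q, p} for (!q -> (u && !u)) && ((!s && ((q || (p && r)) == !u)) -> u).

Initial set: {((!q -> (u && !u)) && ((!s && ((q || (p && r)) == !u)) -> u))}.
((!q -> (u && !u)) && ((!s && ((q || (p && r)) == !u)) -> u)): α-rule — add (!q -> (u && !u)), ((!s && ((q || (p && r)) == !u)) -> u).
(!q -> (u && !u)): β-rule — branch into !!q  //  (u && !u).
  branch 1 (add !!q):
    ((!s && ((q || (p && r)) == !u)) -> u): β-rule — branch into !(!s && ((q || (p && r)) == !u))  //  u.
      branch 1.1 (add !(!s && ((q || (p && r)) == !u))):
        !(!s && ((q || (p && r)) == !u)): β-rule — branch into !!s  //  !((q || (p && r)) == !u).
          branch 1.1.1 (add !!s):
            ○ open, literals {q=T, s=T}.
          branch 1.1.2 (add !((q || (p && r)) == !u)):
            !((q || (p && r)) == !u): β-rule — branch into (q || (p && r)), !!u  //  !(q || (p && r)), !u.
              branch 1.1.2.1 (add (q || (p && r)), !!u):
                (q || (p && r)): β-rule — branch into q  //  (p && r).
                  branch 1.1.2.1.1 (add q):
                    ○ open, literals {q=T, u=T}.
                  branch 1.1.2.1.2 (add (p && r)):
                    (p && r): α-rule — add p, r.
                    ○ open, literals {p=T, q=T, r=T, u=T}.
              branch 1.1.2.2 (add !(q || (p && r)), !u):
                !(q || (p && r)): α-rule — add !q, !(p && r).
                × closes — contains both q and !q.
      branch 1.2 (add u):
        ○ open, literals {q=T, u=T}.
  branch 2 (add (u && !u)):
    (u && !u): α-rule — add u, !u.
    × closes — contains both u and !u.
2 branches closed, 4 open.
Each open branch fixes some atoms; the unmentioned ones are free. Counting distinct full assignments: branch {q=T, s=T} (t, r, u, p) contributes 16 new; branch {q=T, u=T} (t, r, s, p) contributes 8 new; branch {p=T, q=T, r=T, u=T} (t, s) contributes 0 new; branch {q=T, u=T} (t, r, s, p) contributes 0 new. Total: 24.

24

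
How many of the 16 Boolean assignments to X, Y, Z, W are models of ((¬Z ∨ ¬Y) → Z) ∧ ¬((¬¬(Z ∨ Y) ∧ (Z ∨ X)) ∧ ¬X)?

Initial set: {(((¬Z ∨ ¬Y) → Z) ∧ ¬((¬¬(Z ∨ Y) ∧ (Z ∨ X)) ∧ ¬X))}.
(((¬Z ∨ ¬Y) → Z) ∧ ¬((¬¬(Z ∨ Y) ∧ (Z ∨ X)) ∧ ¬X)): α-rule — add ((¬Z ∨ ¬Y) → Z), ¬((¬¬(Z ∨ Y) ∧ (Z ∨ X)) ∧ ¬X).
((¬Z ∨ ¬Y) → Z): β-rule — branch into ¬(¬Z ∨ ¬Y)  //  Z.
  branch 1 (add ¬(¬Z ∨ ¬Y)):
    ¬(¬Z ∨ ¬Y): α-rule — add ¬¬Z, ¬¬Y.
    ¬((¬¬(Z ∨ Y) ∧ (Z ∨ X)) ∧ ¬X): β-rule — branch into ¬(¬¬(Z ∨ Y) ∧ (Z ∨ X))  //  ¬¬X.
      branch 1.1 (add ¬(¬¬(Z ∨ Y) ∧ (Z ∨ X))):
        ¬(¬¬(Z ∨ Y) ∧ (Z ∨ X)): β-rule — branch into ¬¬¬(Z ∨ Y)  //  ¬(Z ∨ X).
          branch 1.1.1 (add ¬¬¬(Z ∨ Y)):
            ¬¬¬(Z ∨ Y): drop double negation, giving ¬(Z ∨ Y).
            ¬(Z ∨ Y): α-rule — add ¬Z, ¬Y.
            × closes — contains both Z and ¬Z.
          branch 1.1.2 (add ¬(Z ∨ X)):
            ¬(Z ∨ X): α-rule — add ¬Z, ¬X.
            × closes — contains both Z and ¬Z.
      branch 1.2 (add ¬¬X):
        ○ open, literals {X=T, Y=T, Z=T}.
  branch 2 (add Z):
    ¬((¬¬(Z ∨ Y) ∧ (Z ∨ X)) ∧ ¬X): β-rule — branch into ¬(¬¬(Z ∨ Y) ∧ (Z ∨ X))  //  ¬¬X.
      branch 2.1 (add ¬(¬¬(Z ∨ Y) ∧ (Z ∨ X))):
        ¬(¬¬(Z ∨ Y) ∧ (Z ∨ X)): β-rule — branch into ¬¬¬(Z ∨ Y)  //  ¬(Z ∨ X).
          branch 2.1.1 (add ¬¬¬(Z ∨ Y)):
            ¬¬¬(Z ∨ Y): drop double negation, giving ¬(Z ∨ Y).
            ¬(Z ∨ Y): α-rule — add ¬Z, ¬Y.
            × closes — contains both Z and ¬Z.
          branch 2.1.2 (add ¬(Z ∨ X)):
            ¬(Z ∨ X): α-rule — add ¬Z, ¬X.
            × closes — contains both Z and ¬Z.
      branch 2.2 (add ¬¬X):
        ○ open, literals {X=T, Z=T}.
4 branches closed, 2 open.
Each open branch fixes some atoms; the unmentioned ones are free. Counting distinct full assignments: branch {X=T, Y=T, Z=T} (W) contributes 2 new; branch {X=T, Z=T} (Y, W) contributes 2 new. Total: 4.

4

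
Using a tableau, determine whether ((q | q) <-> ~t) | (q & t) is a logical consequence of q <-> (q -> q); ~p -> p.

Yes

Initial set: {(q <-> (q -> q)); (~p -> p); ~(((q | q) <-> ~t) | (q & t))}.
~(((q | q) <-> ~t) | (q & t)): α-rule — add ~((q | q) <-> ~t), ~(q & t).
(q <-> (q -> q)): β-rule — branch into q, (q -> q)  //  ~q, ~(q -> q).
  branch 1 (add q, (q -> q)):
    (~p -> p): β-rule — branch into ~~p  //  p.
      branch 1.1 (add ~~p):
        ~((q | q) <-> ~t): β-rule — branch into (q | q), ~~t  //  ~(q | q), ~t.
          branch 1.1.1 (add (q | q), ~~t):
            ~(q & t): β-rule — branch into ~q  //  ~t.
              branch 1.1.1.1 (add ~q):
                × closes — contains both q and ~q.
              branch 1.1.1.2 (add ~t):
                × closes — contains both t and ~t.
          branch 1.1.2 (add ~(q | q), ~t):
            ~(q | q): α-rule — add ~q, ~q.
            × closes — contains both q and ~q.
      branch 1.2 (add p):
        ~((q | q) <-> ~t): β-rule — branch into (q | q), ~~t  //  ~(q | q), ~t.
          branch 1.2.1 (add (q | q), ~~t):
            ~(q & t): β-rule — branch into ~q  //  ~t.
              branch 1.2.1.1 (add ~q):
                × closes — contains both q and ~q.
              branch 1.2.1.2 (add ~t):
                × closes — contains both t and ~t.
          branch 1.2.2 (add ~(q | q), ~t):
            ~(q | q): α-rule — add ~q, ~q.
            × closes — contains both q and ~q.
  branch 2 (add ~q, ~(q -> q)):
    ~(q -> q): α-rule — add q, ~q.
    × closes — contains both q and ~q.
All 7 branches close.
Every branch closed, so the premises entail the conclusion.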